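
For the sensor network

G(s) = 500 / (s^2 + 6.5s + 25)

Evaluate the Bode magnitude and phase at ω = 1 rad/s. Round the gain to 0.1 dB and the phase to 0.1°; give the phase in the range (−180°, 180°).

At s = jω = j1:
quadratic: (j1)² + 6.5·j1 + 25 = 24 + j6.5 → |·| ≈ 24.865, ∠ ≈ 15.15°
|G| = 500 / 24.865 ≈ 20.109
Gain = 20 log₁₀(20.109) ≈ 26.07 dB
∠G = 0.00° − 15.15° = -15.15°

26.1 dB, -15.2°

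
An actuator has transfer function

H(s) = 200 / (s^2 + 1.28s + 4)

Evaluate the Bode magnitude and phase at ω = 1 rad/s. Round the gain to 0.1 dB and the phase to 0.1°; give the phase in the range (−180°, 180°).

At s = jω = j1:
quadratic: (j1)² + 1.28·j1 + 4 = 3 + j1.28 → |·| ≈ 3.2617, ∠ ≈ 23.11°
|H| = 200 / 3.2617 ≈ 61.318
Gain = 20 log₁₀(61.318) ≈ 35.75 dB
∠H = 0.00° − 23.11° = -23.11°

35.8 dB, -23.1°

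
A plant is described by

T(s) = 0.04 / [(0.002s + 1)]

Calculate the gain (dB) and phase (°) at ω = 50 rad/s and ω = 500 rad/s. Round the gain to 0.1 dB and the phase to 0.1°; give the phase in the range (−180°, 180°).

ω = 50: -28.0 dB, -5.7°; ω = 500: -31.0 dB, -45.0°

At ω = 50 rad/s:
pole (1 + j50·0.002) = 1 + j0.1 → |·| ≈ 1.005, ∠ ≈ 5.71°
|T| = 0.04 · 1 / (1.005) ≈ 0.039801
Gain = 20 log₁₀(0.039801) ≈ -28.00 dB
∠T = (0°) − (5.71°) = -5.71°

At ω = 500 rad/s:
pole (1 + j500·0.002) = 1 + j1 → |·| ≈ 1.4142, ∠ ≈ 45.00°
|T| = 0.04 · 1 / (1.4142) ≈ 0.028285
Gain = 20 log₁₀(0.028285) ≈ -30.97 dB
∠T = (0°) − (45.00°) = -45.00°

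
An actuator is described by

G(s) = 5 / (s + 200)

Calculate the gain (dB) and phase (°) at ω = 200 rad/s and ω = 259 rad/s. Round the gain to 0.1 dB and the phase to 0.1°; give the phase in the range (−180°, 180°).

ω = 200: -35.1 dB, -45.0°; ω = 259: -36.3 dB, -52.3°

Substitute s = j200:
Numerator: 5 = 5 + j0
Denominator: (j200) + 200 = 200 + j200
|N| = √(5² + 0²) ≈ 5, ∠N ≈ 0.00°
|D| = √(200² + 200²) ≈ 282.84, ∠D ≈ 45.00°
|G| = 5 / 282.84 ≈ 0.017678
Gain = 20 log₁₀(0.017678) ≈ -35.05 dB
∠G = 0.00° − 45.00° = -45.00°

Substitute s = j259:
Numerator: 5 = 5 + j0
Denominator: (j259) + 200 = 200 + j259
|N| = √(5² + 0²) ≈ 5, ∠N ≈ 0.00°
|D| = √(200² + 259²) ≈ 327.23, ∠D ≈ 52.32°
|G| = 5 / 327.23 ≈ 0.01528
Gain = 20 log₁₀(0.01528) ≈ -36.32 dB
∠G = 0.00° − 52.32° = -52.32°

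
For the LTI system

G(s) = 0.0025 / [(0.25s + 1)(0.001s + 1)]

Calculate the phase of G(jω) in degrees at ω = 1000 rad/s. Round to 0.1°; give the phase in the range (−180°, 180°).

-134.8°

At ω = 1000 rad/s:
pole (1 + j1000·0.25) = 1 + j250 → |·| ≈ 250, ∠ ≈ 89.77°
pole (1 + j1000·0.001) = 1 + j1 → |·| ≈ 1.4142, ∠ ≈ 45.00°
∠G = (0°) − (89.77° + 45.00°) = -134.77°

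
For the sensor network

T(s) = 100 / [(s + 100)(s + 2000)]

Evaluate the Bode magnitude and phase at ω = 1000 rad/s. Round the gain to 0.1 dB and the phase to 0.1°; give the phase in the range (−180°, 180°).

-87.0 dB, -110.9°

At s = jω = j1000:
pole (s+100): 100 + j1000 → |·| = √(100²+1000²) = √1010000 ≈ 1005, ∠ = arctan(1000/100) ≈ 84.29°
pole (s+2000): 2000 + j1000 → |·| = √(2000²+1000²) = √5000000 ≈ 2236.1, ∠ = arctan(1000/2000) ≈ 26.57°
|T| = 100 / 2.2473e+06 ≈ 4.4498e-05
Gain = 20 log₁₀(4.4498e-05) ≈ -87.03 dB
∠T = 0.00° − 110.86° = -110.86°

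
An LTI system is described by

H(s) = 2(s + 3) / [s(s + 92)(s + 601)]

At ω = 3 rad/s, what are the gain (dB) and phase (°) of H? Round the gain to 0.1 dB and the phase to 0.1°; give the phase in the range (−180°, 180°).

At s = jω = j3:
zero (s+3): 3 + j3 → |·| = √(3²+3²) = √18 ≈ 4.2426, ∠ = arctan(3/3) ≈ 45.00°
pole (s+92): 92 + j3 → |·| = √(92²+3²) = √8473 ≈ 92.049, ∠ = arctan(3/92) ≈ 1.87°
pole (s+601): 601 + j3 → |·| = √(601²+3²) = √361210 ≈ 601.01, ∠ = arctan(3/601) ≈ 0.29°
pole at origin: |s| = 3, ∠ = 90.00° (in denominator)
|H| = 2 · 4.2426 / 1.6597e+05 ≈ 5.1125e-05
Gain = 20 log₁₀(5.1125e-05) ≈ -85.83 dB
∠H = 45.00° − 92.16° = -47.16°

-85.8 dB, -47.2°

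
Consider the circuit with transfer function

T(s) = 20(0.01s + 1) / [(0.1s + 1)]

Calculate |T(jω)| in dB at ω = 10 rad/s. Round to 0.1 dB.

23.1 dB

At ω = 10 rad/s:
zero (1 + j10·0.01) = 1 + j0.1 → |·| ≈ 1.005, ∠ ≈ 5.71°
pole (1 + j10·0.1) = 1 + j1 → |·| ≈ 1.4142, ∠ ≈ 45.00°
|T| = 20 · 1.005 / (1.4142) ≈ 14.213
Gain = 20 log₁₀(14.213) ≈ 23.05 dB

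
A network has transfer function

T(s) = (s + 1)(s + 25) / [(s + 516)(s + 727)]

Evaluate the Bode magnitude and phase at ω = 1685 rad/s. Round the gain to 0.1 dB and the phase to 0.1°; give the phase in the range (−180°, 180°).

At s = jω = j1685:
zero (s+1): 1 + j1685 → |·| = √(1²+1685²) = √2839226 ≈ 1685, ∠ = arctan(1685/1) ≈ 89.97°
zero (s+25): 25 + j1685 → |·| = √(25²+1685²) = √2839850 ≈ 1685.2, ∠ = arctan(1685/25) ≈ 89.15°
pole (s+516): 516 + j1685 → |·| = √(516²+1685²) = √3105481 ≈ 1762.2, ∠ = arctan(1685/516) ≈ 72.97°
pole (s+727): 727 + j1685 → |·| = √(727²+1685²) = √3367754 ≈ 1835.1, ∠ = arctan(1685/727) ≈ 66.66°
|T| = 1 · 2.8396e+06 / 3.2338e+06 ≈ 0.8781
Gain = 20 log₁₀(0.8781) ≈ -1.13 dB
∠T = 179.12° − 139.63° = 39.49°

-1.1 dB, 39.5°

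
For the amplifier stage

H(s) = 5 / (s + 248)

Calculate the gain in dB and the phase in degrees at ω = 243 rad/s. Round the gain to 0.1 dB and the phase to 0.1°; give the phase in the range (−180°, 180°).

At s = jω = j243:
pole (s+248): 248 + j243 → |·| = √(248²+243²) = √120553 ≈ 347.21, ∠ = arctan(243/248) ≈ 44.42°
|H| = 5 / 347.21 ≈ 0.014401
Gain = 20 log₁₀(0.014401) ≈ -36.83 dB
∠H = 0.00° − 44.42° = -44.42°

-36.8 dB, -44.4°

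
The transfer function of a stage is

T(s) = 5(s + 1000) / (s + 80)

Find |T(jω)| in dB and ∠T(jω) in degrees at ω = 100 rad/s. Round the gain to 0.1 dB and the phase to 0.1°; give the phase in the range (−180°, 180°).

31.9 dB, -45.6°

At s = jω = j100:
zero (s+1000): 1000 + j100 → |·| = √(1000²+100²) = √1010000 ≈ 1005, ∠ = arctan(100/1000) ≈ 5.71°
pole (s+80): 80 + j100 → |·| = √(80²+100²) = √16400 ≈ 128.06, ∠ = arctan(100/80) ≈ 51.34°
|T| = 5 · 1005 / 128.06 ≈ 39.239
Gain = 20 log₁₀(39.239) ≈ 31.87 dB
∠T = 5.71° − 51.34° = -45.63°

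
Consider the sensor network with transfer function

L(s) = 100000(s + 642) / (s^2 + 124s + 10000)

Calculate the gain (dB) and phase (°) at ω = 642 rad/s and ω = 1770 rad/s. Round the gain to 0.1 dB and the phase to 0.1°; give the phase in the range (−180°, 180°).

ω = 642: 46.9 dB, -123.8°; ω = 1770: 35.6 dB, -105.9°

At s = jω = j642:
zero (s+642): 642 + j642 → |·| = √(642²+642²) = √824328 ≈ 907.93, ∠ = arctan(642/642) ≈ 45.00°
quadratic: (j642)² + 124·j642 + 10000 = -402164 + j79608 → |·| ≈ 4.0997e+05, ∠ ≈ 168.80°
|L| = 100000 · 907.93 / 4.0997e+05 ≈ 221.46
Gain = 20 log₁₀(221.46) ≈ 46.91 dB
∠L = 45.00° − 168.80° = -123.80°

At s = jω = j1770:
zero (s+642): 642 + j1770 → |·| = √(642²+1770²) = √3545064 ≈ 1882.8, ∠ = arctan(1770/642) ≈ 70.06°
quadratic: (j1770)² + 124·j1770 + 10000 = -3122900 + j219480 → |·| ≈ 3.1306e+06, ∠ ≈ 175.98°
|L| = 100000 · 1882.8 / 3.1306e+06 ≈ 60.142
Gain = 20 log₁₀(60.142) ≈ 35.58 dB
∠L = 70.06° − 175.98° = -105.92°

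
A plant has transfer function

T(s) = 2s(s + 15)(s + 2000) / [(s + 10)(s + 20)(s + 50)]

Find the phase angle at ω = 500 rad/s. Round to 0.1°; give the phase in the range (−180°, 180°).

-68.5°

At s = jω = j500:
zero (s+15): 15 + j500 → |·| = √(15²+500²) = √250225 ≈ 500.22, ∠ = arctan(500/15) ≈ 88.28°
zero (s+2000): 2000 + j500 → |·| = √(2000²+500²) = √4250000 ≈ 2061.6, ∠ = arctan(500/2000) ≈ 14.04°
zero at origin: s = j500 → |·| = 500, ∠ = 90.00°
pole (s+10): 10 + j500 → |·| = √(10²+500²) = √250100 ≈ 500.1, ∠ = arctan(500/10) ≈ 88.85°
pole (s+20): 20 + j500 → |·| = √(20²+500²) = √250400 ≈ 500.4, ∠ = arctan(500/20) ≈ 87.71°
pole (s+50): 50 + j500 → |·| = √(50²+500²) = √252500 ≈ 502.49, ∠ = arctan(500/50) ≈ 84.29°
∠T = 192.32° − 260.85° = -68.53°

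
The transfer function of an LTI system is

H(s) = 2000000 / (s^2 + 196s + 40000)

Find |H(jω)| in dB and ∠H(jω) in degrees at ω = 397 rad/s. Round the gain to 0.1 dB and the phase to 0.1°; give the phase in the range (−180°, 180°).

23.0 dB, -146.5°

At s = jω = j397:
quadratic: (j397)² + 196·j397 + 40000 = -117609 + j77812 → |·| ≈ 1.4102e+05, ∠ ≈ 146.51°
|H| = 2000000 / 1.4102e+05 ≈ 14.182
Gain = 20 log₁₀(14.182) ≈ 23.03 dB
∠H = 0.00° − 146.51° = -146.51°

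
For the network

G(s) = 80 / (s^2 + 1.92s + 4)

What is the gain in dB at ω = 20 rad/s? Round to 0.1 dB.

At s = jω = j20:
quadratic: (j20)² + 1.92·j20 + 4 = -396 + j38.4 → |·| ≈ 397.86, ∠ ≈ 174.46°
|G| = 80 / 397.86 ≈ 0.20108
Gain = 20 log₁₀(0.20108) ≈ -13.93 dB

-13.9 dB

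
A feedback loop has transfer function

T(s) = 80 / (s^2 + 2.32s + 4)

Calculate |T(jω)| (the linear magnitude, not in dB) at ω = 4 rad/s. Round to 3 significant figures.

At s = jω = j4:
quadratic: (j4)² + 2.32·j4 + 4 = -12 + j9.28 → |·| ≈ 15.17, ∠ ≈ 142.28°
|T| = 80 / 15.17 ≈ 5.2736

5.27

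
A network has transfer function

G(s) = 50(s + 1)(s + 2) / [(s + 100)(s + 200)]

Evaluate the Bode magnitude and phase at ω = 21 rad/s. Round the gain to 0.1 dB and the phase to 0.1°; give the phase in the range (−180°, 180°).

At s = jω = j21:
zero (s+1): 1 + j21 → |·| = √(1²+21²) = √442 ≈ 21.024, ∠ = arctan(21/1) ≈ 87.27°
zero (s+2): 2 + j21 → |·| = √(2²+21²) = √445 ≈ 21.095, ∠ = arctan(21/2) ≈ 84.56°
pole (s+100): 100 + j21 → |·| = √(100²+21²) = √10441 ≈ 102.18, ∠ = arctan(21/100) ≈ 11.86°
pole (s+200): 200 + j21 → |·| = √(200²+21²) = √40441 ≈ 201.1, ∠ = arctan(21/200) ≈ 5.99°
|G| = 50 · 443.5 / 20548 ≈ 1.0792
Gain = 20 log₁₀(1.0792) ≈ 0.66 dB
∠G = 171.83° − 17.85° = 153.98°

0.7 dB, 154.0°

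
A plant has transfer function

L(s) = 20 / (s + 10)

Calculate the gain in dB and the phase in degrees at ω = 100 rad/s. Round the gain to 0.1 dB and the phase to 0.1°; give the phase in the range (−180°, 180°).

-14.0 dB, -84.3°

At s = jω = j100:
pole (s+10): 10 + j100 → |·| = √(10²+100²) = √10100 ≈ 100.5, ∠ = arctan(100/10) ≈ 84.29°
|L| = 20 / 100.5 ≈ 0.199
Gain = 20 log₁₀(0.199) ≈ -14.02 dB
∠L = 0.00° − 84.29° = -84.29°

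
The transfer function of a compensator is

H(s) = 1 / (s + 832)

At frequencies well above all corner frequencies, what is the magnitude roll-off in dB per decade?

-20 dB/decade

Each pole contributes −20 dB/decade at high frequency; each zero contributes +20 dB/decade.
Net: 0 zero(s) − 1 pole(s) → -20 dB/decade.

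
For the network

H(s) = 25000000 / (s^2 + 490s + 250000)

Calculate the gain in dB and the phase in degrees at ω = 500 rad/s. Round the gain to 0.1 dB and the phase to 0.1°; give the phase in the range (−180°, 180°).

At s = jω = j500:
quadratic: (j500)² + 490·j500 + 250000 = 0 + j245000 → |·| ≈ 2.45e+05, ∠ ≈ 90.00°
|H| = 25000000 / 2.45e+05 ≈ 102.04
Gain = 20 log₁₀(102.04) ≈ 40.18 dB
∠H = 0.00° − 90.00° = -90.00°

40.2 dB, -90.0°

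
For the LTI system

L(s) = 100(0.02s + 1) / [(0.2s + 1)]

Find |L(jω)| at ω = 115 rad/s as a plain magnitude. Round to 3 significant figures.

10.9

At ω = 115 rad/s:
zero (1 + j115·0.02) = 1 + j2.3 → |·| ≈ 2.508, ∠ ≈ 66.50°
pole (1 + j115·0.2) = 1 + j23 → |·| ≈ 23.022, ∠ ≈ 87.51°
|L| = 100 · 2.508 / (23.022) ≈ 10.894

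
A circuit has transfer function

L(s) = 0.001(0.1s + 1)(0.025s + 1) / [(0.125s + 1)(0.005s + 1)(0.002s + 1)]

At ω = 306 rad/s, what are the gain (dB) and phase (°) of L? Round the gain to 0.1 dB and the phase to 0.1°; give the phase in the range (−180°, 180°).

-50.8 dB, -6.1°

At ω = 306 rad/s:
zero (1 + j306·0.1) = 1 + j30.6 → |·| ≈ 30.616, ∠ ≈ 88.13°
zero (1 + j306·0.025) = 1 + j7.65 → |·| ≈ 7.7151, ∠ ≈ 82.55°
pole (1 + j306·0.125) = 1 + j38.25 → |·| ≈ 38.263, ∠ ≈ 88.50°
pole (1 + j306·0.005) = 1 + j1.53 → |·| ≈ 1.8278, ∠ ≈ 56.83°
pole (1 + j306·0.002) = 1 + j0.612 → |·| ≈ 1.1724, ∠ ≈ 31.47°
|L| = 0.001 · 30.616 · 7.7151 / (38.263 · 1.8278 · 1.1724) ≈ 0.0028808
Gain = 20 log₁₀(0.0028808) ≈ -50.81 dB
∠L = (88.13° + 82.55°) − (88.50° + 56.83° + 31.47°) = -6.12°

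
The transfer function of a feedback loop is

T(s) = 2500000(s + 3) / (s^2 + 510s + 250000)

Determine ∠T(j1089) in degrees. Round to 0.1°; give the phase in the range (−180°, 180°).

At s = jω = j1089:
zero (s+3): 3 + j1089 → |·| = √(3²+1089²) = √1185930 ≈ 1089, ∠ = arctan(1089/3) ≈ 89.84°
quadratic: (j1089)² + 510·j1089 + 250000 = -935921 + j555390 → |·| ≈ 1.0883e+06, ∠ ≈ 149.31°
∠T = 89.84° − 149.31° = -59.47°

-59.5°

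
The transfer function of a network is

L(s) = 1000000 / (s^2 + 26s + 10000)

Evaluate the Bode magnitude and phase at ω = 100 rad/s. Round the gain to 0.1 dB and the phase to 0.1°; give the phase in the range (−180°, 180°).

At s = jω = j100:
quadratic: (j100)² + 26·j100 + 10000 = 0 + j2600 → |·| ≈ 2600, ∠ ≈ 90.00°
|L| = 1000000 / 2600 ≈ 384.62
Gain = 20 log₁₀(384.62) ≈ 51.70 dB
∠L = 0.00° − 90.00° = -90.00°

51.7 dB, -90.0°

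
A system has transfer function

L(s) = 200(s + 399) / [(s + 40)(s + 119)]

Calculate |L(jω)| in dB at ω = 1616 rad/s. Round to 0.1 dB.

-17.9 dB

At s = jω = j1616:
zero (s+399): 399 + j1616 → |·| = √(399²+1616²) = √2770657 ≈ 1664.5, ∠ = arctan(1616/399) ≈ 76.13°
pole (s+40): 40 + j1616 → |·| = √(40²+1616²) = √2613056 ≈ 1616.5, ∠ = arctan(1616/40) ≈ 88.58°
pole (s+119): 119 + j1616 → |·| = √(119²+1616²) = √2625617 ≈ 1620.4, ∠ = arctan(1616/119) ≈ 85.79°
|L| = 200 · 1664.5 / 2.6194e+06 ≈ 0.12709
Gain = 20 log₁₀(0.12709) ≈ -17.92 dB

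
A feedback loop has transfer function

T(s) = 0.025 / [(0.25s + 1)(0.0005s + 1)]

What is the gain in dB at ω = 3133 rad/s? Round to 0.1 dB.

At ω = 3133 rad/s:
pole (1 + j3133·0.25) = 1 + j783.25 → |·| ≈ 783.25, ∠ ≈ 89.93°
pole (1 + j3133·0.0005) = 1 + j1.5665 → |·| ≈ 1.8585, ∠ ≈ 57.45°
|T| = 0.025 · 1 / (783.25 · 1.8585) ≈ 1.7174e-05
Gain = 20 log₁₀(1.7174e-05) ≈ -95.30 dB

-95.3 dB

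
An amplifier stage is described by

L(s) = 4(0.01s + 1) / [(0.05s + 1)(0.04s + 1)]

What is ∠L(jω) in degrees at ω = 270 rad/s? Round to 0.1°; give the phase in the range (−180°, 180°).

At ω = 270 rad/s:
zero (1 + j270·0.01) = 1 + j2.7 → |·| ≈ 2.8792, ∠ ≈ 69.68°
pole (1 + j270·0.05) = 1 + j13.5 → |·| ≈ 13.537, ∠ ≈ 85.76°
pole (1 + j270·0.04) = 1 + j10.8 → |·| ≈ 10.846, ∠ ≈ 84.71°
∠L = (69.68°) − (85.76° + 84.71°) = -100.79°

-100.8°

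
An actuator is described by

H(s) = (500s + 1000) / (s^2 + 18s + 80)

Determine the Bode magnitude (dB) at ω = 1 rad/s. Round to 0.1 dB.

22.8 dB

Substitute s = j1:
Numerator: 500(j1) + 1000 = 1000 + j500
Denominator: (j1)^2 + 18(j1) + 80 = 79 + j18
|N| = √(1000² + 500²) ≈ 1118, ∠N ≈ 26.57°
|D| = √(79² + 18²) ≈ 81.025, ∠D ≈ 12.84°
|H| = 1118 / 81.025 ≈ 13.798
Gain = 20 log₁₀(13.798) ≈ 22.80 dB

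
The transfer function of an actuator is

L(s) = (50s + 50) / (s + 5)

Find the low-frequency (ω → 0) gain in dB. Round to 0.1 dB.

L(0) = 50 / 5 = 10
20 log₁₀(10) ≈ 20.00 dB

20.0 dB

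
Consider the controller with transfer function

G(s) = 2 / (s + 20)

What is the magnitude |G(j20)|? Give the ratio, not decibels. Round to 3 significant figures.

At s = jω = j20:
pole (s+20): 20 + j20 → |·| = √(20²+20²) = √800 ≈ 28.284, ∠ = arctan(20/20) ≈ 45.00°
|G| = 2 / 28.284 ≈ 0.070711

0.0707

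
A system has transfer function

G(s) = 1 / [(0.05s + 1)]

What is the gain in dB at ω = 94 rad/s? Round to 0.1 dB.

At ω = 94 rad/s:
pole (1 + j94·0.05) = 1 + j4.7 → |·| ≈ 4.8052, ∠ ≈ 77.99°
|G| = 1 · 1 / (4.8052) ≈ 0.20811
Gain = 20 log₁₀(0.20811) ≈ -13.63 dB

-13.6 dB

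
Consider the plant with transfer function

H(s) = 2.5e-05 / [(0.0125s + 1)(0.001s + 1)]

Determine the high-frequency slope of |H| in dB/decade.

-40 dB/decade

Each pole contributes −20 dB/decade at high frequency; each zero contributes +20 dB/decade.
Net: 0 zero(s) − 2 pole(s) → -40 dB/decade.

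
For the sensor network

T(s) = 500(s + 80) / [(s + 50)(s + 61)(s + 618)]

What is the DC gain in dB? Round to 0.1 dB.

-33.5 dB

T(0) = 500·80 / (50·61·618) ≈ 0.021221
20 log₁₀(0.021221) ≈ -33.46 dB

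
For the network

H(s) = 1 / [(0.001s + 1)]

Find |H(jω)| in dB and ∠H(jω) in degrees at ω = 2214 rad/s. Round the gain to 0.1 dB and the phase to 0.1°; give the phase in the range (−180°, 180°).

-7.7 dB, -65.7°

At ω = 2214 rad/s:
pole (1 + j2214·0.001) = 1 + j2.214 → |·| ≈ 2.4294, ∠ ≈ 65.69°
|H| = 1 · 1 / (2.4294) ≈ 0.41162
Gain = 20 log₁₀(0.41162) ≈ -7.71 dB
∠H = (0°) − (65.69°) = -65.69°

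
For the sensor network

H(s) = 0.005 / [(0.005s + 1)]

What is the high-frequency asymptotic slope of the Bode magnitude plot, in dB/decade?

-20 dB/decade

Each pole contributes −20 dB/decade at high frequency; each zero contributes +20 dB/decade.
Net: 0 zero(s) − 1 pole(s) → -20 dB/decade.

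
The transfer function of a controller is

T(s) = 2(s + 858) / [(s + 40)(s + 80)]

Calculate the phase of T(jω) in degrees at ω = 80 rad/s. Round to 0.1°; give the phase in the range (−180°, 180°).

At s = jω = j80:
zero (s+858): 858 + j80 → |·| = √(858²+80²) = √742564 ≈ 861.72, ∠ = arctan(80/858) ≈ 5.33°
pole (s+40): 40 + j80 → |·| = √(40²+80²) = √8000 ≈ 89.443, ∠ = arctan(80/40) ≈ 63.43°
pole (s+80): 80 + j80 → |·| = √(80²+80²) = √12800 ≈ 113.14, ∠ = arctan(80/80) ≈ 45.00°
∠T = 5.33° − 108.43° = -103.10°

-103.1°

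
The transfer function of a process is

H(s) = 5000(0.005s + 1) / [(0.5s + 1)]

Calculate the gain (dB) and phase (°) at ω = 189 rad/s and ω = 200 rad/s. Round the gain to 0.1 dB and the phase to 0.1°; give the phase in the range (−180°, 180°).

At ω = 189 rad/s:
zero (1 + j189·0.005) = 1 + j0.945 → |·| ≈ 1.3759, ∠ ≈ 43.38°
pole (1 + j189·0.5) = 1 + j94.5 → |·| ≈ 94.505, ∠ ≈ 89.39°
|H| = 5000 · 1.3759 / (94.505) ≈ 72.795
Gain = 20 log₁₀(72.795) ≈ 37.24 dB
∠H = (43.38°) − (89.39°) = -46.01°

At ω = 200 rad/s:
zero (1 + j200·0.005) = 1 + j1 → |·| ≈ 1.4142, ∠ ≈ 45.00°
pole (1 + j200·0.5) = 1 + j100 → |·| ≈ 100, ∠ ≈ 89.43°
|H| = 5000 · 1.4142 / (100) ≈ 70.71
Gain = 20 log₁₀(70.71) ≈ 36.99 dB
∠H = (45.00°) − (89.43°) = -44.43°

ω = 189: 37.2 dB, -46.0°; ω = 200: 37.0 dB, -44.4°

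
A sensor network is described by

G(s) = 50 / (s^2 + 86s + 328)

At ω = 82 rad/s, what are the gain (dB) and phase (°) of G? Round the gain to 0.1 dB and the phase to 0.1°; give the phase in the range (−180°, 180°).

Substitute s = j82:
Numerator: 50 = 50 + j0
Denominator: (j82)^2 + 86(j82) + 328 = -6396 + j7052
|N| = √(50² + 0²) ≈ 50, ∠N ≈ 0.00°
|D| = √(6396² + 7052²) ≈ 9520.5, ∠D ≈ 132.21°
|G| = 50 / 9520.5 ≈ 0.0052518
Gain = 20 log₁₀(0.0052518) ≈ -45.59 dB
∠G = 0.00° − 132.21° = -132.21°

-45.6 dB, -132.2°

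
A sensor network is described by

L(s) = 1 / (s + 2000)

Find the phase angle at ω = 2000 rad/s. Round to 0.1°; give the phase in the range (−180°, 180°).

Substitute s = j2000:
Numerator: 1 = 1 + j0
Denominator: (j2000) + 2000 = 2000 + j2000
|N| = √(1² + 0²) ≈ 1, ∠N ≈ 0.00°
|D| = √(2000² + 2000²) ≈ 2828.4, ∠D ≈ 45.00°
∠L = 0.00° − 45.00° = -45.00°

-45.0°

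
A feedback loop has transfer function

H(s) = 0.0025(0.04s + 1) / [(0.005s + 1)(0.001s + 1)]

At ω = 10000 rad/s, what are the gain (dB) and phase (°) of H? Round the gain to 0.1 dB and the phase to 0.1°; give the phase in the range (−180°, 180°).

-54.0 dB, -83.3°

At ω = 10000 rad/s:
zero (1 + j10000·0.04) = 1 + j400 → |·| ≈ 400, ∠ ≈ 89.86°
pole (1 + j10000·0.005) = 1 + j50 → |·| ≈ 50.01, ∠ ≈ 88.85°
pole (1 + j10000·0.001) = 1 + j10 → |·| ≈ 10.05, ∠ ≈ 84.29°
|H| = 0.0025 · 400 / (50.01 · 10.05) ≈ 0.0019897
Gain = 20 log₁₀(0.0019897) ≈ -54.02 dB
∠H = (89.86°) − (88.85° + 84.29°) = -83.28°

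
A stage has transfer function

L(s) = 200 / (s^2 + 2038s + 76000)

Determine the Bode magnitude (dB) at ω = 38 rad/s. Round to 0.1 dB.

Substitute s = j38:
Numerator: 200 = 200 + j0
Denominator: (j38)^2 + 2038(j38) + 76000 = 74556 + j77444
|N| = √(200² + 0²) ≈ 200, ∠N ≈ 0.00°
|D| = √(74556² + 77444²) ≈ 1.075e+05, ∠D ≈ 46.09°
|L| = 200 / 1.075e+05 ≈ 0.0018605
Gain = 20 log₁₀(0.0018605) ≈ -54.61 dB

-54.6 dB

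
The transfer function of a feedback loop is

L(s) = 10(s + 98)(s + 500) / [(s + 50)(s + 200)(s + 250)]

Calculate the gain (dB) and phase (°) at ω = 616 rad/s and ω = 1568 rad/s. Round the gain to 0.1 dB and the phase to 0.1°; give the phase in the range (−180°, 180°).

At s = jω = j616:
zero (s+98): 98 + j616 → |·| = √(98²+616²) = √389060 ≈ 623.75, ∠ = arctan(616/98) ≈ 80.96°
zero (s+500): 500 + j616 → |·| = √(500²+616²) = √629456 ≈ 793.38, ∠ = arctan(616/500) ≈ 50.93°
pole (s+50): 50 + j616 → |·| = √(50²+616²) = √381956 ≈ 618.03, ∠ = arctan(616/50) ≈ 85.36°
pole (s+200): 200 + j616 → |·| = √(200²+616²) = √419456 ≈ 647.65, ∠ = arctan(616/200) ≈ 72.01°
pole (s+250): 250 + j616 → |·| = √(250²+616²) = √441956 ≈ 664.8, ∠ = arctan(616/250) ≈ 67.91°
|L| = 10 · 4.9487e+05 / 2.661e+08 ≈ 0.018597
Gain = 20 log₁₀(0.018597) ≈ -34.61 dB
∠L = 131.89° − 225.28° = -93.39°

At s = jω = j1568:
zero (s+98): 98 + j1568 → |·| = √(98²+1568²) = √2468228 ≈ 1571.1, ∠ = arctan(1568/98) ≈ 86.42°
zero (s+500): 500 + j1568 → |·| = √(500²+1568²) = √2708624 ≈ 1645.8, ∠ = arctan(1568/500) ≈ 72.31°
pole (s+50): 50 + j1568 → |·| = √(50²+1568²) = √2461124 ≈ 1568.8, ∠ = arctan(1568/50) ≈ 88.17°
pole (s+200): 200 + j1568 → |·| = √(200²+1568²) = √2498624 ≈ 1580.7, ∠ = arctan(1568/200) ≈ 82.73°
pole (s+250): 250 + j1568 → |·| = √(250²+1568²) = √2521124 ≈ 1587.8, ∠ = arctan(1568/250) ≈ 80.94°
|L| = 10 · 2.5857e+06 / 3.9374e+09 ≈ 0.006567
Gain = 20 log₁₀(0.006567) ≈ -43.65 dB
∠L = 158.73° − 251.84° = -93.11°

ω = 616: -34.6 dB, -93.4°; ω = 1568: -43.7 dB, -93.1°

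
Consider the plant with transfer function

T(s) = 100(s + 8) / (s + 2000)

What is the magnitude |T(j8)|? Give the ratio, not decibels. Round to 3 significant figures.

At s = jω = j8:
zero (s+8): 8 + j8 → |·| = √(8²+8²) = √128 ≈ 11.314, ∠ = arctan(8/8) ≈ 45.00°
pole (s+2000): 2000 + j8 → |·| = √(2000²+8²) = √4000064 ≈ 2000, ∠ = arctan(8/2000) ≈ 0.23°
|T| = 100 · 11.314 / 2000 ≈ 0.5657

0.566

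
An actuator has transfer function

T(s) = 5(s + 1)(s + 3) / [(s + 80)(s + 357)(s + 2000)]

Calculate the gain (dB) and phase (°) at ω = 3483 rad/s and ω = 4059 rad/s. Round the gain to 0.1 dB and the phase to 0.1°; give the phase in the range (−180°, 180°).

At s = jω = j3483:
zero (s+1): 1 + j3483 → |·| = √(1²+3483²) = √12131290 ≈ 3483, ∠ = arctan(3483/1) ≈ 89.98°
zero (s+3): 3 + j3483 → |·| = √(3²+3483²) = √12131298 ≈ 3483, ∠ = arctan(3483/3) ≈ 89.95°
pole (s+80): 80 + j3483 → |·| = √(80²+3483²) = √12137689 ≈ 3483.9, ∠ = arctan(3483/80) ≈ 88.68°
pole (s+357): 357 + j3483 → |·| = √(357²+3483²) = √12258738 ≈ 3501.2, ∠ = arctan(3483/357) ≈ 84.15°
pole (s+2000): 2000 + j3483 → |·| = √(2000²+3483²) = √16131289 ≈ 4016.4, ∠ = arctan(3483/2000) ≈ 60.13°
|T| = 5 · 1.2131e+07 / 4.8991e+10 ≈ 0.0012381
Gain = 20 log₁₀(0.0012381) ≈ -58.14 dB
∠T = 179.93° − 232.96° = -53.03°

At s = jω = j4059:
zero (s+1): 1 + j4059 → |·| = √(1²+4059²) = √16475482 ≈ 4059, ∠ = arctan(4059/1) ≈ 89.99°
zero (s+3): 3 + j4059 → |·| = √(3²+4059²) = √16475490 ≈ 4059, ∠ = arctan(4059/3) ≈ 89.96°
pole (s+80): 80 + j4059 → |·| = √(80²+4059²) = √16481881 ≈ 4059.8, ∠ = arctan(4059/80) ≈ 88.87°
pole (s+357): 357 + j4059 → |·| = √(357²+4059²) = √16602930 ≈ 4074.7, ∠ = arctan(4059/357) ≈ 84.97°
pole (s+2000): 2000 + j4059 → |·| = √(2000²+4059²) = √20475481 ≈ 4525, ∠ = arctan(4059/2000) ≈ 63.77°
|T| = 5 · 1.6475e+07 / 7.4855e+10 ≈ 0.0011005
Gain = 20 log₁₀(0.0011005) ≈ -59.17 dB
∠T = 179.95° − 237.61° = -57.66°

ω = 3483: -58.1 dB, -53.0°; ω = 4059: -59.2 dB, -57.7°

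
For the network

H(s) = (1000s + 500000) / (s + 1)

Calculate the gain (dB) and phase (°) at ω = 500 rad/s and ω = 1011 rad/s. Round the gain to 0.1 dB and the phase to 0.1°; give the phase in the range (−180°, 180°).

ω = 500: 63.0 dB, -44.9°; ω = 1011: 61.0 dB, -26.3°

Substitute s = j500:
Numerator: 1000(j500) + 500000 = 500000 + j500000
Denominator: (j500) + 1 = 1 + j500
|N| = √(500000² + 500000²) ≈ 7.0711e+05, ∠N ≈ 45.00°
|D| = √(1² + 500²) ≈ 500, ∠D ≈ 89.89°
|H| = 7.0711e+05 / 500 ≈ 1414.2
Gain = 20 log₁₀(1414.2) ≈ 63.01 dB
∠H = 45.00° − 89.89° = -44.89°

Substitute s = j1011:
Numerator: 1000(j1011) + 500000 = 500000 + j1011000
Denominator: (j1011) + 1 = 1 + j1011
|N| = √(500000² + 1011000²) ≈ 1.1279e+06, ∠N ≈ 63.68°
|D| = √(1² + 1011²) ≈ 1011, ∠D ≈ 89.94°
|H| = 1.1279e+06 / 1011 ≈ 1115.6
Gain = 20 log₁₀(1115.6) ≈ 60.95 dB
∠H = 63.68° − 89.94° = -26.26°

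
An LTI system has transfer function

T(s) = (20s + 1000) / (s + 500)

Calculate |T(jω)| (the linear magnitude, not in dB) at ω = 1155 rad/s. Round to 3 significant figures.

18.4

Substitute s = j1155:
Numerator: 20(j1155) + 1000 = 1000 + j23100
Denominator: (j1155) + 500 = 500 + j1155
|N| = √(1000² + 23100²) ≈ 23122, ∠N ≈ 87.52°
|D| = √(500² + 1155²) ≈ 1258.6, ∠D ≈ 66.59°
|T| = 23122 / 1258.6 ≈ 18.371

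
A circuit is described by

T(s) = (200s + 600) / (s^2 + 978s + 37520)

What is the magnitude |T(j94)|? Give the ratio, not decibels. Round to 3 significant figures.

0.195

Substitute s = j94:
Numerator: 200(j94) + 600 = 600 + j18800
Denominator: (j94)^2 + 978(j94) + 37520 = 28684 + j91932
|N| = √(600² + 18800²) ≈ 18810, ∠N ≈ 88.17°
|D| = √(28684² + 91932²) ≈ 96303, ∠D ≈ 72.67°
|T| = 18810 / 96303 ≈ 0.19532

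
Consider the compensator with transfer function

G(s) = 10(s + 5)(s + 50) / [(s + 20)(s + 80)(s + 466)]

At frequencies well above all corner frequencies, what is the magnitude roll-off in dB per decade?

Each pole contributes −20 dB/decade at high frequency; each zero contributes +20 dB/decade.
Net: 2 zero(s) − 3 pole(s) → -20 dB/decade.

-20 dB/decade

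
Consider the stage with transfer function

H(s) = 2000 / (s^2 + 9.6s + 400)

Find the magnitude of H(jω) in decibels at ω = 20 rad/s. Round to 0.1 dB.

At s = jω = j20:
quadratic: (j20)² + 9.6·j20 + 400 = 0 + j192 → |·| ≈ 192, ∠ ≈ 90.00°
|H| = 2000 / 192 ≈ 10.417
Gain = 20 log₁₀(10.417) ≈ 20.35 dB

20.4 dB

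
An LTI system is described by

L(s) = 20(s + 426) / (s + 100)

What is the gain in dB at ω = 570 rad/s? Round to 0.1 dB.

27.8 dB

At s = jω = j570:
zero (s+426): 426 + j570 → |·| = √(426²+570²) = √506376 ≈ 711.6, ∠ = arctan(570/426) ≈ 53.23°
pole (s+100): 100 + j570 → |·| = √(100²+570²) = √334900 ≈ 578.71, ∠ = arctan(570/100) ≈ 80.05°
|L| = 20 · 711.6 / 578.71 ≈ 24.593
Gain = 20 log₁₀(24.593) ≈ 27.82 dB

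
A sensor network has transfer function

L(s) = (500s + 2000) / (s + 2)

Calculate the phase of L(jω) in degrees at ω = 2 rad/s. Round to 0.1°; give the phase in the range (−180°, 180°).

-18.4°

Substitute s = j2:
Numerator: 500(j2) + 2000 = 2000 + j1000
Denominator: (j2) + 2 = 2 + j2
|N| = √(2000² + 1000²) ≈ 2236.1, ∠N ≈ 26.57°
|D| = √(2² + 2²) ≈ 2.8284, ∠D ≈ 45.00°
∠L = 26.57° − 45.00° = -18.43°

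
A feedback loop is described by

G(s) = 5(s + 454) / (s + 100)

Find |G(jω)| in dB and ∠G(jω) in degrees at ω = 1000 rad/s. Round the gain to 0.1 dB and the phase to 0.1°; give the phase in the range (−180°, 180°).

14.8 dB, -18.7°

At s = jω = j1000:
zero (s+454): 454 + j1000 → |·| = √(454²+1000²) = √1206116 ≈ 1098.2, ∠ = arctan(1000/454) ≈ 65.58°
pole (s+100): 100 + j1000 → |·| = √(100²+1000²) = √1010000 ≈ 1005, ∠ = arctan(1000/100) ≈ 84.29°
|G| = 5 · 1098.2 / 1005 ≈ 5.4637
Gain = 20 log₁₀(5.4637) ≈ 14.75 dB
∠G = 65.58° − 84.29° = -18.71°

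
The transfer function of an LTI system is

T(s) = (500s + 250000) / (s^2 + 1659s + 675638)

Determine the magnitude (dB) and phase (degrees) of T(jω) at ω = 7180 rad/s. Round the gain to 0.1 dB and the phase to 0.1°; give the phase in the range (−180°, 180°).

Substitute s = j7180:
Numerator: 500(j7180) + 250000 = 250000 + j3590000
Denominator: (j7180)^2 + 1659(j7180) + 675638 = -50876762 + j11911620
|N| = √(250000² + 3590000²) ≈ 3.5987e+06, ∠N ≈ 86.02°
|D| = √(50876762² + 11911620²) ≈ 5.2253e+07, ∠D ≈ 166.82°
|T| = 3.5987e+06 / 5.2253e+07 ≈ 0.068871
Gain = 20 log₁₀(0.068871) ≈ -23.24 dB
∠T = 86.02° − 166.82° = -80.80°

-23.2 dB, -80.8°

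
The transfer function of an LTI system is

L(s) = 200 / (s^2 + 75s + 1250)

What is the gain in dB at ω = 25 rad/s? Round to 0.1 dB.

Substitute s = j25:
Numerator: 200 = 200 + j0
Denominator: (j25)^2 + 75(j25) + 1250 = 625 + j1875
|N| = √(200² + 0²) ≈ 200, ∠N ≈ 0.00°
|D| = √(625² + 1875²) ≈ 1976.4, ∠D ≈ 71.57°
|L| = 200 / 1976.4 ≈ 0.10119
Gain = 20 log₁₀(0.10119) ≈ -19.90 dB

-19.9 dB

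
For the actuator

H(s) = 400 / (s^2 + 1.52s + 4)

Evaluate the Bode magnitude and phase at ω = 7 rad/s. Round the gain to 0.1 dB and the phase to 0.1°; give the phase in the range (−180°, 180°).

At s = jω = j7:
quadratic: (j7)² + 1.52·j7 + 4 = -45 + j10.64 → |·| ≈ 46.241, ∠ ≈ 166.70°
|H| = 400 / 46.241 ≈ 8.6503
Gain = 20 log₁₀(8.6503) ≈ 18.74 dB
∠H = 0.00° − 166.70° = -166.70°

18.7 dB, -166.7°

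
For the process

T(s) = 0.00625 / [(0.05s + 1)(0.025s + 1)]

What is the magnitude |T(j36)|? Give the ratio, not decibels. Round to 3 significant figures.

0.00226

At ω = 36 rad/s:
pole (1 + j36·0.05) = 1 + j1.8 → |·| ≈ 2.0591, ∠ ≈ 60.95°
pole (1 + j36·0.025) = 1 + j0.9 → |·| ≈ 1.3454, ∠ ≈ 41.99°
|T| = 0.00625 · 1 / (2.0591 · 1.3454) ≈ 0.0022561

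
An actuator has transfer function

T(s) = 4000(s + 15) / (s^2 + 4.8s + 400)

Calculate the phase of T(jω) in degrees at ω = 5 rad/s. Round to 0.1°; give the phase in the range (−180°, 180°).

14.8°

At s = jω = j5:
zero (s+15): 15 + j5 → |·| = √(15²+5²) = √250 ≈ 15.811, ∠ = arctan(5/15) ≈ 18.43°
quadratic: (j5)² + 4.8·j5 + 400 = 375 + j24 → |·| ≈ 375.77, ∠ ≈ 3.66°
∠T = 18.43° − 3.66° = 14.77°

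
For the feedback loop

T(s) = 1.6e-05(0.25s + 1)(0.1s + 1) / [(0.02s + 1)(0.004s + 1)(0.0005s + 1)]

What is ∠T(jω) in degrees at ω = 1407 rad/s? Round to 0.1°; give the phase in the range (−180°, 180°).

At ω = 1407 rad/s:
zero (1 + j1407·0.25) = 1 + j351.75 → |·| ≈ 351.75, ∠ ≈ 89.84°
zero (1 + j1407·0.1) = 1 + j140.7 → |·| ≈ 140.7, ∠ ≈ 89.59°
pole (1 + j1407·0.02) = 1 + j28.14 → |·| ≈ 28.158, ∠ ≈ 87.96°
pole (1 + j1407·0.004) = 1 + j5.628 → |·| ≈ 5.7162, ∠ ≈ 79.92°
pole (1 + j1407·0.0005) = 1 + j0.7035 → |·| ≈ 1.2227, ∠ ≈ 35.13°
∠T = (89.84° + 89.59°) − (87.96° + 79.92° + 35.13°) = -23.58°

-23.6°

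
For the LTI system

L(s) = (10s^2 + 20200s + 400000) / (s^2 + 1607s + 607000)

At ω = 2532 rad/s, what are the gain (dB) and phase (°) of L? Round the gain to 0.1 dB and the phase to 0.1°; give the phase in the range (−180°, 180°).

Substitute s = j2532:
Numerator: 10(j2532)^2 + 20200(j2532) + 400000 = -63710240 + j51146400
Denominator: (j2532)^2 + 1607(j2532) + 607000 = -5804024 + j4068924
|N| = √(63710240² + 51146400²) ≈ 8.17e+07, ∠N ≈ 141.24°
|D| = √(5804024² + 4068924²) ≈ 7.0882e+06, ∠D ≈ 144.97°
|L| = 8.17e+07 / 7.0882e+06 ≈ 11.526
Gain = 20 log₁₀(11.526) ≈ 21.23 dB
∠L = 141.24° − 144.97° = -3.73°

21.2 dB, -3.7°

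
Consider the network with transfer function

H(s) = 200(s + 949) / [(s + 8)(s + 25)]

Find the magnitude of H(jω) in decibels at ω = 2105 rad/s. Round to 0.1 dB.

At s = jω = j2105:
zero (s+949): 949 + j2105 → |·| = √(949²+2105²) = √5331626 ≈ 2309, ∠ = arctan(2105/949) ≈ 65.73°
pole (s+8): 8 + j2105 → |·| = √(8²+2105²) = √4431089 ≈ 2105, ∠ = arctan(2105/8) ≈ 89.78°
pole (s+25): 25 + j2105 → |·| = √(25²+2105²) = √4431650 ≈ 2105.1, ∠ = arctan(2105/25) ≈ 89.32°
|H| = 200 · 2309 / 4.4312e+06 ≈ 0.10422
Gain = 20 log₁₀(0.10422) ≈ -19.64 dB

-19.6 dB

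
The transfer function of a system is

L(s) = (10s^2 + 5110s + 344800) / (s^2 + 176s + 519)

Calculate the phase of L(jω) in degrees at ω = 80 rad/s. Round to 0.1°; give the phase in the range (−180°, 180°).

Substitute s = j80:
Numerator: 10(j80)^2 + 5110(j80) + 344800 = 280800 + j408800
Denominator: (j80)^2 + 176(j80) + 519 = -5881 + j14080
|N| = √(280800² + 408800²) ≈ 4.9595e+05, ∠N ≈ 55.52°
|D| = √(5881² + 14080²) ≈ 15259, ∠D ≈ 112.67°
∠L = 55.52° − 112.67° = -57.15°

-57.2°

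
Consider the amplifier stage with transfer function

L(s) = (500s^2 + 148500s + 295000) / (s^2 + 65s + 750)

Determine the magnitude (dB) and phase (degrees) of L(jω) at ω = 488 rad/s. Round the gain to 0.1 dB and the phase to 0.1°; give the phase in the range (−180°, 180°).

55.3 dB, -23.8°

Substitute s = j488:
Numerator: 500(j488)^2 + 148500(j488) + 295000 = -118777000 + j72468000
Denominator: (j488)^2 + 65(j488) + 750 = -237394 + j31720
|N| = √(118777000² + 72468000²) ≈ 1.3914e+08, ∠N ≈ 148.61°
|D| = √(237394² + 31720²) ≈ 2.395e+05, ∠D ≈ 172.39°
|L| = 1.3914e+08 / 2.395e+05 ≈ 580.96
Gain = 20 log₁₀(580.96) ≈ 55.28 dB
∠L = 148.61° − 172.39° = -23.78°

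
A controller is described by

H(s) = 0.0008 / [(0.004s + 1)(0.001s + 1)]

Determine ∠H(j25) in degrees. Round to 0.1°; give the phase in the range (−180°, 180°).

-7.1°

At ω = 25 rad/s:
pole (1 + j25·0.004) = 1 + j0.1 → |·| ≈ 1.005, ∠ ≈ 5.71°
pole (1 + j25·0.001) = 1 + j0.025 → |·| ≈ 1.0003, ∠ ≈ 1.43°
∠H = (0°) − (5.71° + 1.43°) = -7.14°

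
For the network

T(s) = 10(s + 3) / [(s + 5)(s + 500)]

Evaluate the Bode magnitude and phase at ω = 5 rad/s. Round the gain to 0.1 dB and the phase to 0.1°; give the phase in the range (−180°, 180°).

At s = jω = j5:
zero (s+3): 3 + j5 → |·| = √(3²+5²) = √34 ≈ 5.831, ∠ = arctan(5/3) ≈ 59.04°
pole (s+5): 5 + j5 → |·| = √(5²+5²) = √50 ≈ 7.0711, ∠ = arctan(5/5) ≈ 45.00°
pole (s+500): 500 + j5 → |·| = √(500²+5²) = √250025 ≈ 500.02, ∠ = arctan(5/500) ≈ 0.57°
|T| = 10 · 5.831 / 3535.7 ≈ 0.016492
Gain = 20 log₁₀(0.016492) ≈ -35.65 dB
∠T = 59.04° − 45.57° = 13.47°

-35.7 dB, 13.5°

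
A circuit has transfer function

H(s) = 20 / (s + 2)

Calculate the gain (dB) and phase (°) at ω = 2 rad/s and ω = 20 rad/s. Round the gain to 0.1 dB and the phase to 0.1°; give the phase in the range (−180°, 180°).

Substitute s = j2:
Numerator: 20 = 20 + j0
Denominator: (j2) + 2 = 2 + j2
|N| = √(20² + 0²) ≈ 20, ∠N ≈ 0.00°
|D| = √(2² + 2²) ≈ 2.8284, ∠D ≈ 45.00°
|H| = 20 / 2.8284 ≈ 7.0711
Gain = 20 log₁₀(7.0711) ≈ 16.99 dB
∠H = 0.00° − 45.00° = -45.00°

Substitute s = j20:
Numerator: 20 = 20 + j0
Denominator: (j20) + 2 = 2 + j20
|N| = √(20² + 0²) ≈ 20, ∠N ≈ 0.00°
|D| = √(2² + 20²) ≈ 20.1, ∠D ≈ 84.29°
|H| = 20 / 20.1 ≈ 0.99502
Gain = 20 log₁₀(0.99502) ≈ -0.04 dB
∠H = 0.00° − 84.29° = -84.29°

ω = 2: 17.0 dB, -45.0°; ω = 20: -0.0 dB, -84.3°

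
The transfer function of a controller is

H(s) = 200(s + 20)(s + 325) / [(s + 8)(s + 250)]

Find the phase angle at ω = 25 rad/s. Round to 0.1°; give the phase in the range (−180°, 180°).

At s = jω = j25:
zero (s+20): 20 + j25 → |·| = √(20²+25²) = √1025 ≈ 32.016, ∠ = arctan(25/20) ≈ 51.34°
zero (s+325): 325 + j25 → |·| = √(325²+25²) = √106250 ≈ 325.96, ∠ = arctan(25/325) ≈ 4.40°
pole (s+8): 8 + j25 → |·| = √(8²+25²) = √689 ≈ 26.249, ∠ = arctan(25/8) ≈ 72.26°
pole (s+250): 250 + j25 → |·| = √(250²+25²) = √63125 ≈ 251.25, ∠ = arctan(25/250) ≈ 5.71°
∠H = 55.74° − 77.97° = -22.23°

-22.2°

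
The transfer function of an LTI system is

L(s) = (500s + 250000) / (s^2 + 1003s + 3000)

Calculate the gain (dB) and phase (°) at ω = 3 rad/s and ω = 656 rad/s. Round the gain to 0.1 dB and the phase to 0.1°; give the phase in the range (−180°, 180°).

ω = 3: 35.4 dB, -44.8°; ω = 656: -5.6 dB, -70.3°

Substitute s = j3:
Numerator: 500(j3) + 250000 = 250000 + j1500
Denominator: (j3)^2 + 1003(j3) + 3000 = 2991 + j3009
|N| = √(250000² + 1500²) ≈ 2.5e+05, ∠N ≈ 0.34°
|D| = √(2991² + 3009²) ≈ 4242.7, ∠D ≈ 45.17°
|L| = 2.5e+05 / 4242.7 ≈ 58.925
Gain = 20 log₁₀(58.925) ≈ 35.41 dB
∠L = 0.34° − 45.17° = -44.83°

Substitute s = j656:
Numerator: 500(j656) + 250000 = 250000 + j328000
Denominator: (j656)^2 + 1003(j656) + 3000 = -427336 + j657968
|N| = √(250000² + 328000²) ≈ 4.1241e+05, ∠N ≈ 52.69°
|D| = √(427336² + 657968²) ≈ 7.8456e+05, ∠D ≈ 123.00°
|L| = 4.1241e+05 / 7.8456e+05 ≈ 0.52566
Gain = 20 log₁₀(0.52566) ≈ -5.59 dB
∠L = 52.69° − 123.00° = -70.31°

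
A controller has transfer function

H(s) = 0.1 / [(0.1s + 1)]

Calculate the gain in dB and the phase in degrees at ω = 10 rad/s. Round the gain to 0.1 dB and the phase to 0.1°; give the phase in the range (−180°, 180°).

At ω = 10 rad/s:
pole (1 + j10·0.1) = 1 + j1 → |·| ≈ 1.4142, ∠ ≈ 45.00°
|H| = 0.1 · 1 / (1.4142) ≈ 0.070711
Gain = 20 log₁₀(0.070711) ≈ -23.01 dB
∠H = (0°) − (45.00°) = -45.00°

-23.0 dB, -45.0°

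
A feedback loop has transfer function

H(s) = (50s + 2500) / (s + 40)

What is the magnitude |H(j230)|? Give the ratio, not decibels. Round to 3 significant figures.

Substitute s = j230:
Numerator: 50(j230) + 2500 = 2500 + j11500
Denominator: (j230) + 40 = 40 + j230
|N| = √(2500² + 11500²) ≈ 11769, ∠N ≈ 77.74°
|D| = √(40² + 230²) ≈ 233.45, ∠D ≈ 80.13°
|H| = 11769 / 233.45 ≈ 50.413

50.4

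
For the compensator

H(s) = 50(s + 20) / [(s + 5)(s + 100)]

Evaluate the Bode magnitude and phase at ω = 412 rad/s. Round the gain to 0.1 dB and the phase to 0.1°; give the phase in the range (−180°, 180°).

-18.6 dB, -78.4°

At s = jω = j412:
zero (s+20): 20 + j412 → |·| = √(20²+412²) = √170144 ≈ 412.49, ∠ = arctan(412/20) ≈ 87.22°
pole (s+5): 5 + j412 → |·| = √(5²+412²) = √169769 ≈ 412.03, ∠ = arctan(412/5) ≈ 89.30°
pole (s+100): 100 + j412 → |·| = √(100²+412²) = √179744 ≈ 423.96, ∠ = arctan(412/100) ≈ 76.36°
|H| = 50 · 412.49 / 1.7468e+05 ≈ 0.11807
Gain = 20 log₁₀(0.11807) ≈ -18.56 dB
∠H = 87.22° − 165.66° = -78.44°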